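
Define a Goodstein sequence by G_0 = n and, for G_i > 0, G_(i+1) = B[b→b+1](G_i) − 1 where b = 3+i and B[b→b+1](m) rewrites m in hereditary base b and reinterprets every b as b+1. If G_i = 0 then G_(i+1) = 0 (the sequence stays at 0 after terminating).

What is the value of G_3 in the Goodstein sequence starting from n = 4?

3

step 0: 4 = 3 + 1; sub 4 for 3: 4 + 1; = 5; G_1 = 5−1 = 4
step 1: 4 = 4; sub 5 for 4: 5; = 5; G_2 = 5−1 = 4
step 2: 4 = 4; sub 6 for 5: 4; = 4; G_3 = 4−1 = 3
step 3: 3 = 3; sub 7 for 6: 3; = 3; G_4 = 3−1 = 2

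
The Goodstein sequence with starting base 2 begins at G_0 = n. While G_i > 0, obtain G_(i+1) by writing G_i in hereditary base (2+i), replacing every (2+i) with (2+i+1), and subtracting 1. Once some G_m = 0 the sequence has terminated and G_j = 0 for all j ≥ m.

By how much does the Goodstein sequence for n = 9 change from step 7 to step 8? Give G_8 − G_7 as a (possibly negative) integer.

28837739404

base 2: 9 = 2^(2 + 1) + 1; at 3: 3^(3 + 1) + 1 = 82; next = 81
base 3: 81 = 3^(3 + 1); at 4: 4^(4 + 1) = 1024; next = 1023
base 4: 1023 = 3·4^4 + 3·4^3 + 3·4^2 + 3·4 + 3; at 5: 3·5^5 + 3·5^3 + 3·5^2 + 3·5 + 3 = 9843; next = 9842
base 5: 9842 = 3·5^5 + 3·5^3 + 3·5^2 + 3·5 + 2; at 6: 3·6^6 + 3·6^3 + 3·6^2 + 3·6 + 2 = 140744; next = 140743
base 6: 140743 = 3·6^6 + 3·6^3 + 3·6^2 + 3·6 + 1; at 7: 3·7^7 + 3·7^3 + 3·7^2 + 3·7 + 1 = 2471827; next = 2471826
base 7: 2471826 = 3·7^7 + 3·7^3 + 3·7^2 + 3·7; at 8: 3·8^8 + 3·8^3 + 3·8^2 + 3·8 = 50333400; next = 50333399
base 8: 50333399 = 3·8^8 + 3·8^3 + 3·8^2 + 2·8 + 7; at 9: 3·9^9 + 3·9^3 + 3·9^2 + 2·9 + 7 = 1162263922; next = 1162263921
base 9: 1162263921 = 3·9^9 + 3·9^3 + 3·9^2 + 2·9 + 6; at 10: 3·10^10 + 3·10^3 + 3·10^2 + 2·10 + 6 = 30000003326; next = 30000003325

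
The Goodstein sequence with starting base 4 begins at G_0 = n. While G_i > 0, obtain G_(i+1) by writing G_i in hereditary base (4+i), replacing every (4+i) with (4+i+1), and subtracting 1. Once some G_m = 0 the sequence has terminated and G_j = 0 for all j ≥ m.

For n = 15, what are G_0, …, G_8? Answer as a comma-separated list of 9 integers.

15, 17, 19, 21, 23, 24, 25, 26, 27

base 4: 15 = 3·4 + 3; at 5: 3·5 + 3 = 18; next = 17
base 5: 17 = 3·5 + 2; at 6: 3·6 + 2 = 20; next = 19
base 6: 19 = 3·6 + 1; at 7: 3·7 + 1 = 22; next = 21
base 7: 21 = 3·7; at 8: 3·8 = 24; next = 23
base 8: 23 = 2·8 + 7; at 9: 2·9 + 7 = 25; next = 24
base 9: 24 = 2·9 + 6; at 10: 2·10 + 6 = 26; next = 25
base 10: 25 = 2·10 + 5; at 11: 2·11 + 5 = 27; next = 26
base 11: 26 = 2·11 + 4; at 12: 2·12 + 4 = 28; next = 27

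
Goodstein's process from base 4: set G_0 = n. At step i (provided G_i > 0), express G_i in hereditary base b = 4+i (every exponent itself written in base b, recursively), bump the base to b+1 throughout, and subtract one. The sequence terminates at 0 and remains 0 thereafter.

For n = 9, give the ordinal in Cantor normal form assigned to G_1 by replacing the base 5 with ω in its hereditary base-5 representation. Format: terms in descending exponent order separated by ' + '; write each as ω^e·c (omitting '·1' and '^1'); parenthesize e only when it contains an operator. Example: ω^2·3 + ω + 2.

ω·2

G_0 = 9. HB_4(9) = 2·4 + 1. Bump = 11. G_1 = 10.
G_1 = 10. HB_5(10) = 2·5. Bump = 12. G_2 = 11.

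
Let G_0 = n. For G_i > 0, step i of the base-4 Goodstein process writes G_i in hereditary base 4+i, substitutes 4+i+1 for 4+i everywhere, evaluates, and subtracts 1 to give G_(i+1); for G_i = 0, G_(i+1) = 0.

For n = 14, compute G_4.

G_0=14  [base 4] 3·4 + 2  →[4↦5]→  3·5 + 2 = 17  −1 ⇒ G_1=16
G_1=16  [base 5] 3·5 + 1  →[5↦6]→  3·6 + 1 = 19  −1 ⇒ G_2=18
G_2=18  [base 6] 3·6  →[6↦7]→  3·7 = 21  −1 ⇒ G_3=20
G_3=20  [base 7] 2·7 + 6  →[7↦8]→  2·8 + 6 = 22  −1 ⇒ G_4=21

21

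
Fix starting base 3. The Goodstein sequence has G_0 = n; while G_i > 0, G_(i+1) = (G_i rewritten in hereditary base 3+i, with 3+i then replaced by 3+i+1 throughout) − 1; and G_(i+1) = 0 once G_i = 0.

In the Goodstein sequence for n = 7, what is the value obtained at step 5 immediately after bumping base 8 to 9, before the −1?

10

i=0: 7 = 2·3 + 1 (b=3); 3→4: 2·4 + 1 = 9; 9−1 = 8
i=1: 8 = 2·4 (b=4); 4→5: 2·5 = 10; 10−1 = 9
i=2: 9 = 5 + 4 (b=5); 5→6: 6 + 4 = 10; 10−1 = 9
i=3: 9 = 6 + 3 (b=6); 6→7: 7 + 3 = 10; 10−1 = 9
i=4: 9 = 7 + 2 (b=7); 7→8: 8 + 2 = 10; 10−1 = 9
i=5: 9 = 8 + 1 (b=8); 8→9: 9 + 1 = 10; 10−1 = 9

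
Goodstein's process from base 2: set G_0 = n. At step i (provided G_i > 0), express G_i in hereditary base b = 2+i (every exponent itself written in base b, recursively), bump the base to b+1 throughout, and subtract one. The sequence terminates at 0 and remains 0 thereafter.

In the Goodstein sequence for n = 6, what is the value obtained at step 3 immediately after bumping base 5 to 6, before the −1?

base 2: 6 = 2^2 + 2; at 3: 3^3 + 3 = 30; next = 29
base 3: 29 = 3^3 + 2; at 4: 4^4 + 2 = 258; next = 257
base 4: 257 = 4^4 + 1; at 5: 5^5 + 1 = 3126; next = 3125
base 5: 3125 = 5^5; at 6: 6^6 = 46656; next = 46655

46656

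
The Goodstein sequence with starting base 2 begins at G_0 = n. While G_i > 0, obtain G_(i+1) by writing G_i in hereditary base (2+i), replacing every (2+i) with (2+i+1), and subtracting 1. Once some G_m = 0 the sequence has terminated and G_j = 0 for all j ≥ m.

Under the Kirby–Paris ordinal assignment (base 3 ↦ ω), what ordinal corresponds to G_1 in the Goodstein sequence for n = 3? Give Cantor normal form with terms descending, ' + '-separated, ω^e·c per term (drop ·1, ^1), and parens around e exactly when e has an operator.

ω

i=0: 3 = 2 + 1 (b=2); 2→3: 3 + 1 = 4; 4−1 = 3
i=1: 3 = 3 (b=3); 3→4: 4 = 4; 4−1 = 3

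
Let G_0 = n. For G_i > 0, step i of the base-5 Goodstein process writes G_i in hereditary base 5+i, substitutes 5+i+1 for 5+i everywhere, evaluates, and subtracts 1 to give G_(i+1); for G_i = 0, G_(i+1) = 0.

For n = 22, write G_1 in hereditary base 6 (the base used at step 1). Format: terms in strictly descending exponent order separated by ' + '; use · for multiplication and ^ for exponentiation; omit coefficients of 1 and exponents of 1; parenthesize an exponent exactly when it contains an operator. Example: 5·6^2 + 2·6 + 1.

4·6 + 1

G_0 = 22. HB_5(22) = 4·5 + 2. Bump = 26. G_1 = 25.
G_1 = 25. HB_6(25) = 4·6 + 1. Bump = 29. G_2 = 28.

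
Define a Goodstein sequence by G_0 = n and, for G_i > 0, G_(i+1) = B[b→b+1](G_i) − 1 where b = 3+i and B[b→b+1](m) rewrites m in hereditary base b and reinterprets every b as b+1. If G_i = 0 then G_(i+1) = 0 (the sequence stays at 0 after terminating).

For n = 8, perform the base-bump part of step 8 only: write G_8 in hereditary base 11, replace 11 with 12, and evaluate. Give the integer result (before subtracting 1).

(0) 8|_3 = 2·3 + 2 ↦ 2·4 + 2|_4 = 10 ⇒ 9
(1) 9|_4 = 2·4 + 1 ↦ 2·5 + 1|_5 = 11 ⇒ 10
(2) 10|_5 = 2·5 ↦ 2·6|_6 = 12 ⇒ 11
(3) 11|_6 = 6 + 5 ↦ 7 + 5|_7 = 12 ⇒ 11
(4) 11|_7 = 7 + 4 ↦ 8 + 4|_8 = 12 ⇒ 11
(5) 11|_8 = 8 + 3 ↦ 9 + 3|_9 = 12 ⇒ 11
(6) 11|_9 = 9 + 2 ↦ 10 + 2|_10 = 12 ⇒ 11
(7) 11|_10 = 10 + 1 ↦ 11 + 1|_11 = 12 ⇒ 11
(8) 11|_11 = 11 ↦ 12|_12 = 12 ⇒ 11

12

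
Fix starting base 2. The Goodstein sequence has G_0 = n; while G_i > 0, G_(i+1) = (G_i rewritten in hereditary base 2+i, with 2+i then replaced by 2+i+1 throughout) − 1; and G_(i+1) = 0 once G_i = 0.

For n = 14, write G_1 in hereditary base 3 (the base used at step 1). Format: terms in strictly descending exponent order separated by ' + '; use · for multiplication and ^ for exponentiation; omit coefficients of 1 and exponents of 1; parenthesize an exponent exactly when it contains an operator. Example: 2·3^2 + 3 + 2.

3^(3 + 1) + 3^3 + 2

i=0: 14 = 2^(2 + 1) + 2^2 + 2 (b=2); 2→3: 3^(3 + 1) + 3^3 + 3 = 111; 111−1 = 110
i=1: 110 = 3^(3 + 1) + 3^3 + 2 (b=3); 3→4: 4^(4 + 1) + 4^4 + 2 = 1282; 1282−1 = 1281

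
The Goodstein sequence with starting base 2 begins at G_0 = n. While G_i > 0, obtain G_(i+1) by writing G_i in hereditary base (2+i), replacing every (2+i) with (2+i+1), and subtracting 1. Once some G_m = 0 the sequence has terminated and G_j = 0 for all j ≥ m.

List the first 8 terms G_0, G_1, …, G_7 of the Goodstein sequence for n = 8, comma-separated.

i=0: 8 = 2^(2 + 1) (b=2); 2→3: 3^(3 + 1) = 81; 81−1 = 80
i=1: 80 = 2·3^3 + 2·3^2 + 2·3 + 2 (b=3); 3→4: 2·4^4 + 2·4^2 + 2·4 + 2 = 554; 554−1 = 553
i=2: 553 = 2·4^4 + 2·4^2 + 2·4 + 1 (b=4); 4→5: 2·5^5 + 2·5^2 + 2·5 + 1 = 6311; 6311−1 = 6310
i=3: 6310 = 2·5^5 + 2·5^2 + 2·5 (b=5); 5→6: 2·6^6 + 2·6^2 + 2·6 = 93396; 93396−1 = 93395
i=4: 93395 = 2·6^6 + 2·6^2 + 6 + 5 (b=6); 6→7: 2·7^7 + 2·7^2 + 7 + 5 = 1647196; 1647196−1 = 1647195
i=5: 1647195 = 2·7^7 + 2·7^2 + 7 + 4 (b=7); 7→8: 2·8^8 + 2·8^2 + 8 + 4 = 33554572; 33554572−1 = 33554571
i=6: 33554571 = 2·8^8 + 2·8^2 + 8 + 3 (b=8); 8→9: 2·9^9 + 2·9^2 + 9 + 3 = 774841152; 774841152−1 = 774841151

8, 80, 553, 6310, 93395, 1647195, 33554571, 774841151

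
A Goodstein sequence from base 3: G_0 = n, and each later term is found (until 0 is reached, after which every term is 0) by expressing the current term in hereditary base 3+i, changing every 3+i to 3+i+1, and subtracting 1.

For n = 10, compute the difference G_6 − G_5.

3

(0) 10|_3 = 3^2 + 1 ↦ 4^2 + 1|_4 = 17 ⇒ 16
(1) 16|_4 = 4^2 ↦ 5^2|_5 = 25 ⇒ 24
(2) 24|_5 = 4·5 + 4 ↦ 4·6 + 4|_6 = 28 ⇒ 27
(3) 27|_6 = 4·6 + 3 ↦ 4·7 + 3|_7 = 31 ⇒ 30
(4) 30|_7 = 4·7 + 2 ↦ 4·8 + 2|_8 = 34 ⇒ 33
(5) 33|_8 = 4·8 + 1 ↦ 4·9 + 1|_9 = 37 ⇒ 36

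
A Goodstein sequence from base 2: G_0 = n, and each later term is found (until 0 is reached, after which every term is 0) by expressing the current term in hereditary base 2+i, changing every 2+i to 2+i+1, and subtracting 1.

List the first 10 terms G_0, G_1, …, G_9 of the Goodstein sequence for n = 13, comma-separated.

i=0: 13 = 2^(2 + 1) + 2^2 + 1 (b=2); 2→3: 3^(3 + 1) + 3^3 + 1 = 109; 109−1 = 108
i=1: 108 = 3^(3 + 1) + 3^3 (b=3); 3→4: 4^(4 + 1) + 4^4 = 1280; 1280−1 = 1279
i=2: 1279 = 4^(4 + 1) + 3·4^3 + 3·4^2 + 3·4 + 3 (b=4); 4→5: 5^(5 + 1) + 3·5^3 + 3·5^2 + 3·5 + 3 = 16093; 16093−1 = 16092
i=3: 16092 = 5^(5 + 1) + 3·5^3 + 3·5^2 + 3·5 + 2 (b=5); 5→6: 6^(6 + 1) + 3·6^3 + 3·6^2 + 3·6 + 2 = 280712; 280712−1 = 280711
i=4: 280711 = 6^(6 + 1) + 3·6^3 + 3·6^2 + 3·6 + 1 (b=6); 6→7: 7^(7 + 1) + 3·7^3 + 3·7^2 + 3·7 + 1 = 5765999; 5765999−1 = 5765998
i=5: 5765998 = 7^(7 + 1) + 3·7^3 + 3·7^2 + 3·7 (b=7); 7→8: 8^(8 + 1) + 3·8^3 + 3·8^2 + 3·8 = 134219480; 134219480−1 = 134219479
i=6: 134219479 = 8^(8 + 1) + 3·8^3 + 3·8^2 + 2·8 + 7 (b=8); 8→9: 9^(9 + 1) + 3·9^3 + 3·9^2 + 2·9 + 7 = 3486786856; 3486786856−1 = 3486786855
i=7: 3486786855 = 9^(9 + 1) + 3·9^3 + 3·9^2 + 2·9 + 6 (b=9); 9→10: 10^(10 + 1) + 3·10^3 + 3·10^2 + 2·10 + 6 = 100000003326; 100000003326−1 = 100000003325
i=8: 100000003325 = 10^(10 + 1) + 3·10^3 + 3·10^2 + 2·10 + 5 (b=10); 10→11: 11^(11 + 1) + 3·11^3 + 3·11^2 + 2·11 + 5 = 3138428381104; 3138428381104−1 = 3138428381103

13, 108, 1279, 16092, 280711, 5765998, 134219479, 3486786855, 100000003325, 3138428381103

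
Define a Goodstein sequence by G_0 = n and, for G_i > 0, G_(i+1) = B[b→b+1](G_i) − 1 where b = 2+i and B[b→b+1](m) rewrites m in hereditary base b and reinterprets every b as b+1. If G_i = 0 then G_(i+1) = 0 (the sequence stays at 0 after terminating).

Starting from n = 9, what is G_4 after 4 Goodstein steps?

G_0 = 9. HB_2(9) = 2^(2 + 1) + 1. Bump = 82. G_1 = 81.
G_1 = 81. HB_3(81) = 3^(3 + 1). Bump = 1024. G_2 = 1023.
G_2 = 1023. HB_4(1023) = 3·4^4 + 3·4^3 + 3·4^2 + 3·4 + 3. Bump = 9843. G_3 = 9842.
G_3 = 9842. HB_5(9842) = 3·5^5 + 3·5^3 + 3·5^2 + 3·5 + 2. Bump = 140744. G_4 = 140743.

140743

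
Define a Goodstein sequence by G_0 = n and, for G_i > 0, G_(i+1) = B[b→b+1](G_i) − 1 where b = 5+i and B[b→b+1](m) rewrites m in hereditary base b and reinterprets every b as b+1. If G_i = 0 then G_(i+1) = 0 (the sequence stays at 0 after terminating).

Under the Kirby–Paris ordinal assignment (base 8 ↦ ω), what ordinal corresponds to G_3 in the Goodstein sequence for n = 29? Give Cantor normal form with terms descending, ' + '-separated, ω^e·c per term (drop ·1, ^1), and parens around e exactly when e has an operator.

ω^2 + 1

29 —HB5→ 5^2 + 4 —bump→ 6^2 + 4 = 40 —(−1)→ 39
39 —HB6→ 6^2 + 3 —bump→ 7^2 + 3 = 52 —(−1)→ 51
51 —HB7→ 7^2 + 2 —bump→ 8^2 + 2 = 66 —(−1)→ 65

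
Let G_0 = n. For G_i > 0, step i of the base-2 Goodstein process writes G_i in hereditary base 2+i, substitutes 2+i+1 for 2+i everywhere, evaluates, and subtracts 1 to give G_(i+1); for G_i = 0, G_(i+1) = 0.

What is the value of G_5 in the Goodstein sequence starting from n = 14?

5862840

G_0 = 14. HB_2(14) = 2^(2 + 1) + 2^2 + 2. Bump = 111. G_1 = 110.
G_1 = 110. HB_3(110) = 3^(3 + 1) + 3^3 + 2. Bump = 1282. G_2 = 1281.
G_2 = 1281. HB_4(1281) = 4^(4 + 1) + 4^4 + 1. Bump = 18751. G_3 = 18750.
G_3 = 18750. HB_5(18750) = 5^(5 + 1) + 5^5. Bump = 326592. G_4 = 326591.
G_4 = 326591. HB_6(326591) = 6^(6 + 1) + 5·6^5 + 5·6^4 + 5·6^3 + 5·6^2 + 5·6 + 5. Bump = 5862841. G_5 = 5862840.
G_5 = 5862840. HB_7(5862840) = 7^(7 + 1) + 5·7^5 + 5·7^4 + 5·7^3 + 5·7^2 + 5·7 + 4. Bump = 134404972. G_6 = 134404971.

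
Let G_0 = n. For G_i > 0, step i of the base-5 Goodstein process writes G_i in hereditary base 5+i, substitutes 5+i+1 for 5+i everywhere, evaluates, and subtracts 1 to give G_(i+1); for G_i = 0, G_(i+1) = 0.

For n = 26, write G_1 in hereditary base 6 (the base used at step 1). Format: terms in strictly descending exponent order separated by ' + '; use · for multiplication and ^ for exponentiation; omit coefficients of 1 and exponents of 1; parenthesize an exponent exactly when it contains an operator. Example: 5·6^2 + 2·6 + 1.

G_0=26  [base 5] 5^2 + 1  →[5↦6]→  6^2 + 1 = 37  −1 ⇒ G_1=36
G_1=36  [base 6] 6^2  →[6↦7]→  7^2 = 49  −1 ⇒ G_2=48

6^2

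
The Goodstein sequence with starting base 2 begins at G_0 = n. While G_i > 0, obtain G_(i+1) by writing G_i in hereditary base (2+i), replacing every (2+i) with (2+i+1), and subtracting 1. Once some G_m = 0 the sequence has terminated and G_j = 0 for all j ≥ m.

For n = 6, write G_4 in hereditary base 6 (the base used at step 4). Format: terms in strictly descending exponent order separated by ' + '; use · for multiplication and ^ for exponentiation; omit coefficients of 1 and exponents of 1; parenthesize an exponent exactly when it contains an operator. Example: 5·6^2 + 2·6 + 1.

5·6^5 + 5·6^4 + 5·6^3 + 5·6^2 + 5·6 + 5

(0) 6|_2 = 2^2 + 2 ↦ 3^3 + 3|_3 = 30 ⇒ 29
(1) 29|_3 = 3^3 + 2 ↦ 4^4 + 2|_4 = 258 ⇒ 257
(2) 257|_4 = 4^4 + 1 ↦ 5^5 + 1|_5 = 3126 ⇒ 3125
(3) 3125|_5 = 5^5 ↦ 6^6|_6 = 46656 ⇒ 46655
(4) 46655|_6 = 5·6^5 + 5·6^4 + 5·6^3 + 5·6^2 + 5·6 + 5 ↦ 5·7^5 + 5·7^4 + 5·7^3 + 5·7^2 + 5·7 + 5|_7 = 98040 ⇒ 98039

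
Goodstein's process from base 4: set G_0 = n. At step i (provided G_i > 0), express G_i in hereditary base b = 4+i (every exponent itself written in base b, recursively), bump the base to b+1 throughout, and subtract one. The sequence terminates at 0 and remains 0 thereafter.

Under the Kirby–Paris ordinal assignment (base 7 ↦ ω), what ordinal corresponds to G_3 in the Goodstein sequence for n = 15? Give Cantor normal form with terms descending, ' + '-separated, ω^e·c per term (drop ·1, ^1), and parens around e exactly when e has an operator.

ω·3

[0] 15 ≡ 3·4 + 3 (base 4). Lift 5: 18. −1: 17.
[1] 17 ≡ 3·5 + 2 (base 5). Lift 6: 20. −1: 19.
[2] 19 ≡ 3·6 + 1 (base 6). Lift 7: 22. −1: 21.
[3] 21 ≡ 3·7 (base 7). Lift 8: 24. −1: 23.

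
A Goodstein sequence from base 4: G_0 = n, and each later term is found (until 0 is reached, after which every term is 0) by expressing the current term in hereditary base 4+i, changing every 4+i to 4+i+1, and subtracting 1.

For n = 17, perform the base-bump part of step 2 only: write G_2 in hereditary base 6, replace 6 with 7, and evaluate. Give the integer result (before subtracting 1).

40

(0) 17|_4 = 4^2 + 1 ↦ 5^2 + 1|_5 = 26 ⇒ 25
(1) 25|_5 = 5^2 ↦ 6^2|_6 = 36 ⇒ 35
(2) 35|_6 = 5·6 + 5 ↦ 5·7 + 5|_7 = 40 ⇒ 39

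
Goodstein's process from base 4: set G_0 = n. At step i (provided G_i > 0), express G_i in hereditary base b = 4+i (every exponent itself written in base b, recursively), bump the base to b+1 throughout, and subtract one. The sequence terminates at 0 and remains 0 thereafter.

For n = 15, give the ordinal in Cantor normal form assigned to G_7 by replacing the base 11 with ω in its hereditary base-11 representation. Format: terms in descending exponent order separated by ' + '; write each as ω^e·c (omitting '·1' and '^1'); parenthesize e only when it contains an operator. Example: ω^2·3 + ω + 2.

i=0: 15 = 3·4 + 3 (b=4); 4→5: 3·5 + 3 = 18; 18−1 = 17
i=1: 17 = 3·5 + 2 (b=5); 5→6: 3·6 + 2 = 20; 20−1 = 19
i=2: 19 = 3·6 + 1 (b=6); 6→7: 3·7 + 1 = 22; 22−1 = 21
i=3: 21 = 3·7 (b=7); 7→8: 3·8 = 24; 24−1 = 23
i=4: 23 = 2·8 + 7 (b=8); 8→9: 2·9 + 7 = 25; 25−1 = 24
i=5: 24 = 2·9 + 6 (b=9); 9→10: 2·10 + 6 = 26; 26−1 = 25
i=6: 25 = 2·10 + 5 (b=10); 10→11: 2·11 + 5 = 27; 27−1 = 26
i=7: 26 = 2·11 + 4 (b=11); 11→12: 2·12 + 4 = 28; 28−1 = 27

ω·2 + 4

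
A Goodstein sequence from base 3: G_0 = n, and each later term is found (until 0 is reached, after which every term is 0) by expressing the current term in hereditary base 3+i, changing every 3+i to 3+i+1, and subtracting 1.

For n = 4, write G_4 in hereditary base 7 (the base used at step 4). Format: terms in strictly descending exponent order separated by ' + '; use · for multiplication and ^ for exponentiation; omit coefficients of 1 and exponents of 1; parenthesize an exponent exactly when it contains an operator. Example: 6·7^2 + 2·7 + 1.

G_0=4  [base 3] 3 + 1  →[3↦4]→  4 + 1 = 5  −1 ⇒ G_1=4
G_1=4  [base 4] 4  →[4↦5]→  5 = 5  −1 ⇒ G_2=4
G_2=4  [base 5] 4  →[5↦6]→  4 = 4  −1 ⇒ G_3=3
G_3=3  [base 6] 3  →[6↦7]→  3 = 3  −1 ⇒ G_4=2
G_4=2  [base 7] 2  →[7↦8]→  2 = 2  −1 ⇒ G_5=1

2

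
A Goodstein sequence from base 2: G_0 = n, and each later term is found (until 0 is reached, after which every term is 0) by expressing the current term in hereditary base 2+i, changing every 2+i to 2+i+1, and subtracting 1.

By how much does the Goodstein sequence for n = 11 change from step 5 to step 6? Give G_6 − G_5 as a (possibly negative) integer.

G_0=11  [base 2] 2^(2 + 1) + 2 + 1  →[2↦3]→  3^(3 + 1) + 3 + 1 = 85  −1 ⇒ G_1=84
G_1=84  [base 3] 3^(3 + 1) + 3  →[3↦4]→  4^(4 + 1) + 4 = 1028  −1 ⇒ G_2=1027
G_2=1027  [base 4] 4^(4 + 1) + 3  →[4↦5]→  5^(5 + 1) + 3 = 15628  −1 ⇒ G_3=15627
G_3=15627  [base 5] 5^(5 + 1) + 2  →[5↦6]→  6^(6 + 1) + 2 = 279938  −1 ⇒ G_4=279937
G_4=279937  [base 6] 6^(6 + 1) + 1  →[6↦7]→  7^(7 + 1) + 1 = 5764802  −1 ⇒ G_5=5764801
G_5=5764801  [base 7] 7^(7 + 1)  →[7↦8]→  8^(8 + 1) = 134217728  −1 ⇒ G_6=134217727

128452926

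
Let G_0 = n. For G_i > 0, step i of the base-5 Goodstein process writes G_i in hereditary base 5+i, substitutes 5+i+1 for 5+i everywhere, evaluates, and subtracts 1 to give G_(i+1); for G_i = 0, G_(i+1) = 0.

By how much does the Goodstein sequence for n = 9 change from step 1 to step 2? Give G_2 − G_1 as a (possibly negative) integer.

0

i=0: 9 = 5 + 4 (b=5); 5→6: 6 + 4 = 10; 10−1 = 9
i=1: 9 = 6 + 3 (b=6); 6→7: 7 + 3 = 10; 10−1 = 9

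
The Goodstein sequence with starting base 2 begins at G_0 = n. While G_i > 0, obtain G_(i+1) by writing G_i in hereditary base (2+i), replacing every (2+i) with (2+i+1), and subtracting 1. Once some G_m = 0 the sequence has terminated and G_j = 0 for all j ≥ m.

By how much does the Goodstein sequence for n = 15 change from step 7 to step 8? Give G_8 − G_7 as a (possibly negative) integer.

96553327495

step 0: 15 = 2^(2 + 1) + 2^2 + 2 + 1; sub 3 for 2: 3^(3 + 1) + 3^3 + 3 + 1; = 112; G_1 = 112−1 = 111
step 1: 111 = 3^(3 + 1) + 3^3 + 3; sub 4 for 3: 4^(4 + 1) + 4^4 + 4; = 1284; G_2 = 1284−1 = 1283
step 2: 1283 = 4^(4 + 1) + 4^4 + 3; sub 5 for 4: 5^(5 + 1) + 5^5 + 3; = 18753; G_3 = 18753−1 = 18752
step 3: 18752 = 5^(5 + 1) + 5^5 + 2; sub 6 for 5: 6^(6 + 1) + 6^6 + 2; = 326594; G_4 = 326594−1 = 326593
step 4: 326593 = 6^(6 + 1) + 6^6 + 1; sub 7 for 6: 7^(7 + 1) + 7^7 + 1; = 6588345; G_5 = 6588345−1 = 6588344
step 5: 6588344 = 7^(7 + 1) + 7^7; sub 8 for 7: 8^(8 + 1) + 8^8; = 150994944; G_6 = 150994944−1 = 150994943
step 6: 150994943 = 8^(8 + 1) + 7·8^7 + 7·8^6 + 7·8^5 + 7·8^4 + 7·8^3 + 7·8^2 + 7·8 + 7; sub 9 for 8: 9^(9 + 1) + 7·9^7 + 7·9^6 + 7·9^5 + 7·9^4 + 7·9^3 + 7·9^2 + 7·9 + 7; = 3524450281; G_7 = 3524450281−1 = 3524450280
step 7: 3524450280 = 9^(9 + 1) + 7·9^7 + 7·9^6 + 7·9^5 + 7·9^4 + 7·9^3 + 7·9^2 + 7·9 + 6; sub 10 for 9: 10^(10 + 1) + 7·10^7 + 7·10^6 + 7·10^5 + 7·10^4 + 7·10^3 + 7·10^2 + 7·10 + 6; = 100077777776; G_8 = 100077777776−1 = 100077777775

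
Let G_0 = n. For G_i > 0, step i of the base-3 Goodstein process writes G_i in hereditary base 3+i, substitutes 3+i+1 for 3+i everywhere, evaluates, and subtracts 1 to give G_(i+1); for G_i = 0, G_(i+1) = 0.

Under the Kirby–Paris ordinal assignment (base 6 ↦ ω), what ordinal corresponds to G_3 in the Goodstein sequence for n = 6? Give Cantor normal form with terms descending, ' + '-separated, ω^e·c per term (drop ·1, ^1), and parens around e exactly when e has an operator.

i=0: 6 = 2·3 (b=3); 3→4: 2·4 = 8; 8−1 = 7
i=1: 7 = 4 + 3 (b=4); 4→5: 5 + 3 = 8; 8−1 = 7
i=2: 7 = 5 + 2 (b=5); 5→6: 6 + 2 = 8; 8−1 = 7
i=3: 7 = 6 + 1 (b=6); 6→7: 7 + 1 = 8; 8−1 = 7

ω + 1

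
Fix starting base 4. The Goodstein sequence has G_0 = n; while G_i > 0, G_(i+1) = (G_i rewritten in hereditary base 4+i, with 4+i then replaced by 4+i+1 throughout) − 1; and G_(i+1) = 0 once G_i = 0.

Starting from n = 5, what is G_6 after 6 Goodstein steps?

1

step 0: 5 = 4 + 1; sub 5 for 4: 5 + 1; = 6; G_1 = 6−1 = 5
step 1: 5 = 5; sub 6 for 5: 6; = 6; G_2 = 6−1 = 5
step 2: 5 = 5; sub 7 for 6: 5; = 5; G_3 = 5−1 = 4
step 3: 4 = 4; sub 8 for 7: 4; = 4; G_4 = 4−1 = 3
step 4: 3 = 3; sub 9 for 8: 3; = 3; G_5 = 3−1 = 2
step 5: 2 = 2; sub 10 for 9: 2; = 2; G_6 = 2−1 = 1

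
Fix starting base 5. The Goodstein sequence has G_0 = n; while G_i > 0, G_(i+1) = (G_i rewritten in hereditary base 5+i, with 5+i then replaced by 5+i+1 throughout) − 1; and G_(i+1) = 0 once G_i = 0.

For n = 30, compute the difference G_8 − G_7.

G_0=30  [base 5] 5^2 + 5  →[5↦6]→  6^2 + 6 = 42  −1 ⇒ G_1=41
G_1=41  [base 6] 6^2 + 5  →[6↦7]→  7^2 + 5 = 54  −1 ⇒ G_2=53
G_2=53  [base 7] 7^2 + 4  →[7↦8]→  8^2 + 4 = 68  −1 ⇒ G_3=67
G_3=67  [base 8] 8^2 + 3  →[8↦9]→  9^2 + 3 = 84  −1 ⇒ G_4=83
G_4=83  [base 9] 9^2 + 2  →[9↦10]→  10^2 + 2 = 102  −1 ⇒ G_5=101
G_5=101  [base 10] 10^2 + 1  →[10↦11]→  11^2 + 1 = 122  −1 ⇒ G_6=121
G_6=121  [base 11] 11^2  →[11↦12]→  12^2 = 144  −1 ⇒ G_7=143
G_7=143  [base 12] 11·12 + 11  →[12↦13]→  11·13 + 11 = 154  −1 ⇒ G_8=153

10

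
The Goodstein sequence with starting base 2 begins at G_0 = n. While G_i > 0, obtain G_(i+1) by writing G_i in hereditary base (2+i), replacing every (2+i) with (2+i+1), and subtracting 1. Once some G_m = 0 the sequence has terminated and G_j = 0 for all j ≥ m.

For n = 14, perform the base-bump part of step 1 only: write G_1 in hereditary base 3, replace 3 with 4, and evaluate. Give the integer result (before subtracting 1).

1282

step 0: 14 = 2^(2 + 1) + 2^2 + 2; sub 3 for 2: 3^(3 + 1) + 3^3 + 3; = 111; G_1 = 111−1 = 110
step 1: 110 = 3^(3 + 1) + 3^3 + 2; sub 4 for 3: 4^(4 + 1) + 4^4 + 2; = 1282; G_2 = 1282−1 = 1281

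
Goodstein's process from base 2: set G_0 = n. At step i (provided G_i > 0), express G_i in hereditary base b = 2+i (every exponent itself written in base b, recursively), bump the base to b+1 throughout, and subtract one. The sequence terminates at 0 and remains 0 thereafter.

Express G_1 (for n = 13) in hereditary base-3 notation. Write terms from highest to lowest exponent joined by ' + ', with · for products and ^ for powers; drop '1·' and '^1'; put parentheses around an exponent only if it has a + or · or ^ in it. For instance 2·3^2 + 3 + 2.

G_0=13  [base 2] 2^(2 + 1) + 2^2 + 1  →[2↦3]→  3^(3 + 1) + 3^3 + 1 = 109  −1 ⇒ G_1=108
G_1=108  [base 3] 3^(3 + 1) + 3^3  →[3↦4]→  4^(4 + 1) + 4^4 = 1280  −1 ⇒ G_2=1279

3^(3 + 1) + 3^3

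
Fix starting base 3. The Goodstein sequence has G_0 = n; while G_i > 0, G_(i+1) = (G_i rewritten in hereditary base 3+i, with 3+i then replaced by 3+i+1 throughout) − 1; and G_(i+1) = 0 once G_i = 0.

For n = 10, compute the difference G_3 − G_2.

3

G_0=10  [base 3] 3^2 + 1  →[3↦4]→  4^2 + 1 = 17  −1 ⇒ G_1=16
G_1=16  [base 4] 4^2  →[4↦5]→  5^2 = 25  −1 ⇒ G_2=24
G_2=24  [base 5] 4·5 + 4  →[5↦6]→  4·6 + 4 = 28  −1 ⇒ G_3=27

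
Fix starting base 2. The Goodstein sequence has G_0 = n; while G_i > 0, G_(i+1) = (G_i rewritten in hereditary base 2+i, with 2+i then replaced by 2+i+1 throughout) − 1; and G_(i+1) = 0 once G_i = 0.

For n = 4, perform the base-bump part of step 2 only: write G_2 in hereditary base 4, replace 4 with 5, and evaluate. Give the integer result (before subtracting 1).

61

i=0: 4 = 2^2 (b=2); 2→3: 3^3 = 27; 27−1 = 26
i=1: 26 = 2·3^2 + 2·3 + 2 (b=3); 3→4: 2·4^2 + 2·4 + 2 = 42; 42−1 = 41
i=2: 41 = 2·4^2 + 2·4 + 1 (b=4); 4→5: 2·5^2 + 2·5 + 1 = 61; 61−1 = 60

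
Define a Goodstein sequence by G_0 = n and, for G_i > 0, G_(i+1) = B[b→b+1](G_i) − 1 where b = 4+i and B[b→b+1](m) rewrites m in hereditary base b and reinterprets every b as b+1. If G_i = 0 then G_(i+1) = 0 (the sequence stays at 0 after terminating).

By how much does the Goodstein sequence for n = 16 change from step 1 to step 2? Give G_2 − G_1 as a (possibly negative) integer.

16 —HB4→ 4^2 —bump→ 5^2 = 25 —(−1)→ 24
24 —HB5→ 4·5 + 4 —bump→ 4·6 + 4 = 28 —(−1)→ 27

3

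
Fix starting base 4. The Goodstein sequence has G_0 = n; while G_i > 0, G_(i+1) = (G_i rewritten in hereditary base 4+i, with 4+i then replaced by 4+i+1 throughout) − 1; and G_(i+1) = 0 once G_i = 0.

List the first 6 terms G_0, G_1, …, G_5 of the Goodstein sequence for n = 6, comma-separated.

i=0: 6 = 4 + 2 (b=4); 4→5: 5 + 2 = 7; 7−1 = 6
i=1: 6 = 5 + 1 (b=5); 5→6: 6 + 1 = 7; 7−1 = 6
i=2: 6 = 6 (b=6); 6→7: 7 = 7; 7−1 = 6
i=3: 6 = 6 (b=7); 7→8: 6 = 6; 6−1 = 5
i=4: 5 = 5 (b=8); 8→9: 5 = 5; 5−1 = 4

6, 6, 6, 6, 5, 4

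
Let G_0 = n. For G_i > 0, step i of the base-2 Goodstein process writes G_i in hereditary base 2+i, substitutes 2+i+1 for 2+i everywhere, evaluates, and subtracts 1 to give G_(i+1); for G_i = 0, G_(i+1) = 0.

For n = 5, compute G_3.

467

i=0: 5 = 2^2 + 1 (b=2); 2→3: 3^3 + 1 = 28; 28−1 = 27
i=1: 27 = 3^3 (b=3); 3→4: 4^4 = 256; 256−1 = 255
i=2: 255 = 3·4^3 + 3·4^2 + 3·4 + 3 (b=4); 4→5: 3·5^3 + 3·5^2 + 3·5 + 3 = 468; 468−1 = 467
i=3: 467 = 3·5^3 + 3·5^2 + 3·5 + 2 (b=5); 5→6: 3·6^3 + 3·6^2 + 3·6 + 2 = 776; 776−1 = 775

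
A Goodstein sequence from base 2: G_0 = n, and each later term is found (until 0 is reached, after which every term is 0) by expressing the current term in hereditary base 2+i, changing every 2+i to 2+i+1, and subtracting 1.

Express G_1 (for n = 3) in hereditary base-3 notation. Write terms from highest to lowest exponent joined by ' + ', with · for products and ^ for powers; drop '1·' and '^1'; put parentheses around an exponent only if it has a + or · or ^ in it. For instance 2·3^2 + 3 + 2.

3 —HB2→ 2 + 1 —bump→ 3 + 1 = 4 —(−1)→ 3
3 —HB3→ 3 —bump→ 4 = 4 —(−1)→ 3

3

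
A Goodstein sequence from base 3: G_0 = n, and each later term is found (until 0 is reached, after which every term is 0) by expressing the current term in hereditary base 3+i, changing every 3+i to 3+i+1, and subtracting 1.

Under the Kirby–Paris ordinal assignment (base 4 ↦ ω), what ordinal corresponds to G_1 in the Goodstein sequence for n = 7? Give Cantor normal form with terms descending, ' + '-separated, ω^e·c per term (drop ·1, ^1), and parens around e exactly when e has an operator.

ω·2

i=0: 7 = 2·3 + 1 (b=3); 3→4: 2·4 + 1 = 9; 9−1 = 8
i=1: 8 = 2·4 (b=4); 4→5: 2·5 = 10; 10−1 = 9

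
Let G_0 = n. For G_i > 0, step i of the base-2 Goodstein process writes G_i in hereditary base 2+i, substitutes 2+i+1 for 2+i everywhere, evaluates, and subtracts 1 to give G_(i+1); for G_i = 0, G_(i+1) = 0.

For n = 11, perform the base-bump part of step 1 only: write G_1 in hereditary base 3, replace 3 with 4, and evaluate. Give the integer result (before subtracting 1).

1028

(0) 11|_2 = 2^(2 + 1) + 2 + 1 ↦ 3^(3 + 1) + 3 + 1|_3 = 85 ⇒ 84
(1) 84|_3 = 3^(3 + 1) + 3 ↦ 4^(4 + 1) + 4|_4 = 1028 ⇒ 1027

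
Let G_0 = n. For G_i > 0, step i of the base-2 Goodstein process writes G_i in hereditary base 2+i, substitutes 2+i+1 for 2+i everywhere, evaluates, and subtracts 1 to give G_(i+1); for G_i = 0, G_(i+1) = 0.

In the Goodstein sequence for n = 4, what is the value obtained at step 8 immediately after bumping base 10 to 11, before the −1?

i=0: 4 = 2^2 (b=2); 2→3: 3^3 = 27; 27−1 = 26
i=1: 26 = 2·3^2 + 2·3 + 2 (b=3); 3→4: 2·4^2 + 2·4 + 2 = 42; 42−1 = 41
i=2: 41 = 2·4^2 + 2·4 + 1 (b=4); 4→5: 2·5^2 + 2·5 + 1 = 61; 61−1 = 60
i=3: 60 = 2·5^2 + 2·5 (b=5); 5→6: 2·6^2 + 2·6 = 84; 84−1 = 83
i=4: 83 = 2·6^2 + 6 + 5 (b=6); 6→7: 2·7^2 + 7 + 5 = 110; 110−1 = 109
i=5: 109 = 2·7^2 + 7 + 4 (b=7); 7→8: 2·8^2 + 8 + 4 = 140; 140−1 = 139
i=6: 139 = 2·8^2 + 8 + 3 (b=8); 8→9: 2·9^2 + 9 + 3 = 174; 174−1 = 173
i=7: 173 = 2·9^2 + 9 + 2 (b=9); 9→10: 2·10^2 + 10 + 2 = 212; 212−1 = 211

254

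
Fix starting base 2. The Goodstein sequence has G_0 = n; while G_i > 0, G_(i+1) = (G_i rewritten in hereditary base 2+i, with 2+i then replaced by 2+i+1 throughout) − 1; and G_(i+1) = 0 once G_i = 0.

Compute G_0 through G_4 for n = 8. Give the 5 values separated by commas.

[0] 8 ≡ 2^(2 + 1) (base 2). Lift 3: 81. −1: 80.
[1] 80 ≡ 2·3^3 + 2·3^2 + 2·3 + 2 (base 3). Lift 4: 554. −1: 553.
[2] 553 ≡ 2·4^4 + 2·4^2 + 2·4 + 1 (base 4). Lift 5: 6311. −1: 6310.
[3] 6310 ≡ 2·5^5 + 2·5^2 + 2·5 (base 5). Lift 6: 93396. −1: 93395.

8, 80, 553, 6310, 93395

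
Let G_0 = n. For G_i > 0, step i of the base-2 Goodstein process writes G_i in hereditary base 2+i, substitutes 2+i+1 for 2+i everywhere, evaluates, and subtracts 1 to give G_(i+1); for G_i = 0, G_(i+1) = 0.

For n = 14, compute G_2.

1281

G_0=14  [base 2] 2^(2 + 1) + 2^2 + 2  →[2↦3]→  3^(3 + 1) + 3^3 + 3 = 111  −1 ⇒ G_1=110
G_1=110  [base 3] 3^(3 + 1) + 3^3 + 2  →[3↦4]→  4^(4 + 1) + 4^4 + 2 = 1282  −1 ⇒ G_2=1281
G_2=1281  [base 4] 4^(4 + 1) + 4^4 + 1  →[4↦5]→  5^(5 + 1) + 5^5 + 1 = 18751  −1 ⇒ G_3=18750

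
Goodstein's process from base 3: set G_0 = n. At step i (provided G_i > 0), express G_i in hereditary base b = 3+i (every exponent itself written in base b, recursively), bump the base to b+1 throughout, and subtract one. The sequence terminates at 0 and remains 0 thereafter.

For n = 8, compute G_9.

[0] 8 ≡ 2·3 + 2 (base 3). Lift 4: 10. −1: 9.
[1] 9 ≡ 2·4 + 1 (base 4). Lift 5: 11. −1: 10.
[2] 10 ≡ 2·5 (base 5). Lift 6: 12. −1: 11.
[3] 11 ≡ 6 + 5 (base 6). Lift 7: 12. −1: 11.
[4] 11 ≡ 7 + 4 (base 7). Lift 8: 12. −1: 11.
[5] 11 ≡ 8 + 3 (base 8). Lift 9: 12. −1: 11.
[6] 11 ≡ 9 + 2 (base 9). Lift 10: 12. −1: 11.
[7] 11 ≡ 10 + 1 (base 10). Lift 11: 12. −1: 11.
[8] 11 ≡ 11 (base 11). Lift 12: 12. −1: 11.

11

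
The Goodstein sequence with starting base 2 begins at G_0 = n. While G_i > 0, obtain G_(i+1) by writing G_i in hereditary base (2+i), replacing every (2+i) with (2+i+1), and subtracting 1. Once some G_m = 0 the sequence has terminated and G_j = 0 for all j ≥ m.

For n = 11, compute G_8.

70077777775

11 —HB2→ 2^(2 + 1) + 2 + 1 —bump→ 3^(3 + 1) + 3 + 1 = 85 —(−1)→ 84
84 —HB3→ 3^(3 + 1) + 3 —bump→ 4^(4 + 1) + 4 = 1028 —(−1)→ 1027
1027 —HB4→ 4^(4 + 1) + 3 —bump→ 5^(5 + 1) + 3 = 15628 —(−1)→ 15627
15627 —HB5→ 5^(5 + 1) + 2 —bump→ 6^(6 + 1) + 2 = 279938 —(−1)→ 279937
279937 —HB6→ 6^(6 + 1) + 1 —bump→ 7^(7 + 1) + 1 = 5764802 —(−1)→ 5764801
5764801 —HB7→ 7^(7 + 1) —bump→ 8^(8 + 1) = 134217728 —(−1)→ 134217727
134217727 —HB8→ 7·8^8 + 7·8^7 + 7·8^6 + 7·8^5 + 7·8^4 + 7·8^3 + 7·8^2 + 7·8 + 7 —bump→ 7·9^9 + 7·9^7 + 7·9^6 + 7·9^5 + 7·9^4 + 7·9^3 + 7·9^2 + 7·9 + 7 = 2749609303 —(−1)→ 2749609302
2749609302 —HB9→ 7·9^9 + 7·9^7 + 7·9^6 + 7·9^5 + 7·9^4 + 7·9^3 + 7·9^2 + 7·9 + 6 —bump→ 7·10^10 + 7·10^7 + 7·10^6 + 7·10^5 + 7·10^4 + 7·10^3 + 7·10^2 + 7·10 + 6 = 70077777776 —(−1)→ 70077777775
70077777775 —HB10→ 7·10^10 + 7·10^7 + 7·10^6 + 7·10^5 + 7·10^4 + 7·10^3 + 7·10^2 + 7·10 + 5 —bump→ 7·11^11 + 7·11^7 + 7·11^6 + 7·11^5 + 7·11^4 + 7·11^3 + 7·11^2 + 7·11 + 5 = 1997331745491 —(−1)→ 1997331745490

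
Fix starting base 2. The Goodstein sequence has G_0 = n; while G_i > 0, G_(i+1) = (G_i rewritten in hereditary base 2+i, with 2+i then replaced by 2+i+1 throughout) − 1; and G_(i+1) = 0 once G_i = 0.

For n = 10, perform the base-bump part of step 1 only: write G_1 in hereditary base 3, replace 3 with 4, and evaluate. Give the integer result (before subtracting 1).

G_0=10  [base 2] 2^(2 + 1) + 2  →[2↦3]→  3^(3 + 1) + 3 = 84  −1 ⇒ G_1=83
G_1=83  [base 3] 3^(3 + 1) + 2  →[3↦4]→  4^(4 + 1) + 2 = 1026  −1 ⇒ G_2=1025

1026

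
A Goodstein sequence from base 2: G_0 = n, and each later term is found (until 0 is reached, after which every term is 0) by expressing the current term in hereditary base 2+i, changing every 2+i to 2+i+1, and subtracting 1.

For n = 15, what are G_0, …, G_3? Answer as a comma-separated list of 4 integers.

(0) 15|_2 = 2^(2 + 1) + 2^2 + 2 + 1 ↦ 3^(3 + 1) + 3^3 + 3 + 1|_3 = 112 ⇒ 111
(1) 111|_3 = 3^(3 + 1) + 3^3 + 3 ↦ 4^(4 + 1) + 4^4 + 4|_4 = 1284 ⇒ 1283
(2) 1283|_4 = 4^(4 + 1) + 4^4 + 3 ↦ 5^(5 + 1) + 5^5 + 3|_5 = 18753 ⇒ 18752

15, 111, 1283, 18752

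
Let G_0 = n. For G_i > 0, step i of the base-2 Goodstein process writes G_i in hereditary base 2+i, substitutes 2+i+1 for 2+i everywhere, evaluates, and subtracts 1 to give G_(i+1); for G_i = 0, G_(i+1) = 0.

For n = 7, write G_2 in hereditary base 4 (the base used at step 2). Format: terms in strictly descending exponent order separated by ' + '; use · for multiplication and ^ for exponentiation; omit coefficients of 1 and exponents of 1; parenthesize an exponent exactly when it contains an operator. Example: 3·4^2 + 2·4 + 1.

step 0: 7 = 2^2 + 2 + 1; sub 3 for 2: 3^3 + 3 + 1; = 31; G_1 = 31−1 = 30
step 1: 30 = 3^3 + 3; sub 4 for 3: 4^4 + 4; = 260; G_2 = 260−1 = 259
step 2: 259 = 4^4 + 3; sub 5 for 4: 5^5 + 3; = 3128; G_3 = 3128−1 = 3127

4^4 + 3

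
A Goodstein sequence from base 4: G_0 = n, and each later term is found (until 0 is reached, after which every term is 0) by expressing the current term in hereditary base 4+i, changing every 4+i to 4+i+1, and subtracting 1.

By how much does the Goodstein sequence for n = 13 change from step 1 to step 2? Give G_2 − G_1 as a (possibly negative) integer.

step 0: 13 = 3·4 + 1; sub 5 for 4: 3·5 + 1; = 16; G_1 = 16−1 = 15
step 1: 15 = 3·5; sub 6 for 5: 3·6; = 18; G_2 = 18−1 = 17

2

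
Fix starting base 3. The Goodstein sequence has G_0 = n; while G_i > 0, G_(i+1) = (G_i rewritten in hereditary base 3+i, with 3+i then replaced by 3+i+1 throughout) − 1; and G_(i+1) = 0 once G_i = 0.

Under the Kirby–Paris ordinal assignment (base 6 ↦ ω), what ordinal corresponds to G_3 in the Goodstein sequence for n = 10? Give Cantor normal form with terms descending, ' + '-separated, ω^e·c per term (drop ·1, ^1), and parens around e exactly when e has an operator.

ω·4 + 3

G_0 = 10. HB_3(10) = 3^2 + 1. Bump = 17. G_1 = 16.
G_1 = 16. HB_4(16) = 4^2. Bump = 25. G_2 = 24.
G_2 = 24. HB_5(24) = 4·5 + 4. Bump = 28. G_3 = 27.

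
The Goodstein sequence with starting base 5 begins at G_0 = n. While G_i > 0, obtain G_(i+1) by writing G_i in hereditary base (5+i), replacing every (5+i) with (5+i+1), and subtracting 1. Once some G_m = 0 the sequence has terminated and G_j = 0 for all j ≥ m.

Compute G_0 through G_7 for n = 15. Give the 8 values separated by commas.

15, 17, 18, 19, 20, 21, 22, 23

G_0 = 15. HB_5(15) = 3·5. Bump = 18. G_1 = 17.
G_1 = 17. HB_6(17) = 2·6 + 5. Bump = 19. G_2 = 18.
G_2 = 18. HB_7(18) = 2·7 + 4. Bump = 20. G_3 = 19.
G_3 = 19. HB_8(19) = 2·8 + 3. Bump = 21. G_4 = 20.
G_4 = 20. HB_9(20) = 2·9 + 2. Bump = 22. G_5 = 21.
G_5 = 21. HB_10(21) = 2·10 + 1. Bump = 23. G_6 = 22.
G_6 = 22. HB_11(22) = 2·11. Bump = 24. G_7 = 23.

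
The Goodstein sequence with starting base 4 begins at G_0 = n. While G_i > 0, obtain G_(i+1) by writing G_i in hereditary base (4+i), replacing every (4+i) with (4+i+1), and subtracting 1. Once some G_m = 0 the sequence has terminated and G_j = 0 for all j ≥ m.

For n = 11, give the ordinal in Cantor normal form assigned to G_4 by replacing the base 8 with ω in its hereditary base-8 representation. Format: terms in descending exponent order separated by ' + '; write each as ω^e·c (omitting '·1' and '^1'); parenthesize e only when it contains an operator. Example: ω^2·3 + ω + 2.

[0] 11 ≡ 2·4 + 3 (base 4). Lift 5: 13. −1: 12.
[1] 12 ≡ 2·5 + 2 (base 5). Lift 6: 14. −1: 13.
[2] 13 ≡ 2·6 + 1 (base 6). Lift 7: 15. −1: 14.
[3] 14 ≡ 2·7 (base 7). Lift 8: 16. −1: 15.
[4] 15 ≡ 8 + 7 (base 8). Lift 9: 16. −1: 15.

ω + 7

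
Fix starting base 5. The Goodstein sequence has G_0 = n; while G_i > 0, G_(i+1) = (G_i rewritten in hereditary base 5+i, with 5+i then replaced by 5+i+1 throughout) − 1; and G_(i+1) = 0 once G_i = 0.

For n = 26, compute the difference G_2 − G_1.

12

i=0: 26 = 5^2 + 1 (b=5); 5→6: 6^2 + 1 = 37; 37−1 = 36
i=1: 36 = 6^2 (b=6); 6→7: 7^2 = 49; 49−1 = 48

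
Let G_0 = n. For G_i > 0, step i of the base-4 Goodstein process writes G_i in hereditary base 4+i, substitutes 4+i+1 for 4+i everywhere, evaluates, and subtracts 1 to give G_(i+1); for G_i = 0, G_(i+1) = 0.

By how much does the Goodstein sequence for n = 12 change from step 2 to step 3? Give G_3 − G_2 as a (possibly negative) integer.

1

step 0: 12 = 3·4; sub 5 for 4: 3·5; = 15; G_1 = 15−1 = 14
step 1: 14 = 2·5 + 4; sub 6 for 5: 2·6 + 4; = 16; G_2 = 16−1 = 15
step 2: 15 = 2·6 + 3; sub 7 for 6: 2·7 + 3; = 17; G_3 = 17−1 = 16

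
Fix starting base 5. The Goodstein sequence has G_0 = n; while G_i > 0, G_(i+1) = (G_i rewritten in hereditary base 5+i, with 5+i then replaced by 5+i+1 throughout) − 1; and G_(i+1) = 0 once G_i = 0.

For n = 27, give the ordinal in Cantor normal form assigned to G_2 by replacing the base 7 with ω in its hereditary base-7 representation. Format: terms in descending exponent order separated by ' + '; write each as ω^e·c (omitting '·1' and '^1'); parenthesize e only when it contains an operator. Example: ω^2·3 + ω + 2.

[0] 27 ≡ 5^2 + 2 (base 5). Lift 6: 38. −1: 37.
[1] 37 ≡ 6^2 + 1 (base 6). Lift 7: 50. −1: 49.

ω^2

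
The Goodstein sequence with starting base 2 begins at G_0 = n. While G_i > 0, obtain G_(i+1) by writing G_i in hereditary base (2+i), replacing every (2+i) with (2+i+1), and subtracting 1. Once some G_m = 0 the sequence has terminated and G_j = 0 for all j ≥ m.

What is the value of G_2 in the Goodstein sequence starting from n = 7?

G_0 = 7. HB_2(7) = 2^2 + 2 + 1. Bump = 31. G_1 = 30.
G_1 = 30. HB_3(30) = 3^3 + 3. Bump = 260. G_2 = 259.
G_2 = 259. HB_4(259) = 4^4 + 3. Bump = 3128. G_3 = 3127.

259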